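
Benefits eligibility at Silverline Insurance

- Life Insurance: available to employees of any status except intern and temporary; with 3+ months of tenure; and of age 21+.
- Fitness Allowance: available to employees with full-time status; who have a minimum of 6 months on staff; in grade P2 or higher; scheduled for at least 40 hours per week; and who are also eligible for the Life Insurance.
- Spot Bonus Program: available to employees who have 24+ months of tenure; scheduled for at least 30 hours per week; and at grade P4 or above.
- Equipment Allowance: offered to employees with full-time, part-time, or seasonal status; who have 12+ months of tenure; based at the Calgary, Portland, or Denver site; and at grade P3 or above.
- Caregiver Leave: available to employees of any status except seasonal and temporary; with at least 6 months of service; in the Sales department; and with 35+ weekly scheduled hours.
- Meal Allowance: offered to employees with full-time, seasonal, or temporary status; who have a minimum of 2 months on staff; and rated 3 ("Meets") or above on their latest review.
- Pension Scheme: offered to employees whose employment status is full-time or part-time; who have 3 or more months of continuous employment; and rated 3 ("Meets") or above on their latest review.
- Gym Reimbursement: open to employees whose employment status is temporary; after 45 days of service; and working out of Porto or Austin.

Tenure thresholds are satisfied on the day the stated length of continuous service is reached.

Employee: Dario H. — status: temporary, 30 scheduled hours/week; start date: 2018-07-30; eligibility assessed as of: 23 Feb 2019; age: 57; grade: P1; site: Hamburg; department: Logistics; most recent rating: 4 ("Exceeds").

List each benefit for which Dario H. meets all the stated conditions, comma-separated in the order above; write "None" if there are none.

Meal Allowance

Service from 2018-07-30 to 23 Feb 2019: 208 days.
Life Insurance — status temporary ✗ (excluded) → not eligible.
Fitness Allowance — status temporary ✗ (requires full-time) → not eligible.
Spot Bonus Program — service 208 days < 24 months (≈720 days) ✗ → not eligible.
Equipment Allowance — status temporary ✗ (requires full-time, part-time, or seasonal) → not eligible.
Caregiver Leave — status temporary ✗ (excluded) → not eligible.
Meal Allowance — status temporary ✓; service 208 days ≥ 2 months (≈60 days) ✓; rating 4 ≥ 3 ✓ → eligible.
Pension Scheme — status temporary ✗ (requires full-time or part-time) → not eligible.
Gym Reimbursement — status temporary ✓; service 208 days ≥ 45 days ✓; site Hamburg ✗ (not Porto or Austin) → not eligible.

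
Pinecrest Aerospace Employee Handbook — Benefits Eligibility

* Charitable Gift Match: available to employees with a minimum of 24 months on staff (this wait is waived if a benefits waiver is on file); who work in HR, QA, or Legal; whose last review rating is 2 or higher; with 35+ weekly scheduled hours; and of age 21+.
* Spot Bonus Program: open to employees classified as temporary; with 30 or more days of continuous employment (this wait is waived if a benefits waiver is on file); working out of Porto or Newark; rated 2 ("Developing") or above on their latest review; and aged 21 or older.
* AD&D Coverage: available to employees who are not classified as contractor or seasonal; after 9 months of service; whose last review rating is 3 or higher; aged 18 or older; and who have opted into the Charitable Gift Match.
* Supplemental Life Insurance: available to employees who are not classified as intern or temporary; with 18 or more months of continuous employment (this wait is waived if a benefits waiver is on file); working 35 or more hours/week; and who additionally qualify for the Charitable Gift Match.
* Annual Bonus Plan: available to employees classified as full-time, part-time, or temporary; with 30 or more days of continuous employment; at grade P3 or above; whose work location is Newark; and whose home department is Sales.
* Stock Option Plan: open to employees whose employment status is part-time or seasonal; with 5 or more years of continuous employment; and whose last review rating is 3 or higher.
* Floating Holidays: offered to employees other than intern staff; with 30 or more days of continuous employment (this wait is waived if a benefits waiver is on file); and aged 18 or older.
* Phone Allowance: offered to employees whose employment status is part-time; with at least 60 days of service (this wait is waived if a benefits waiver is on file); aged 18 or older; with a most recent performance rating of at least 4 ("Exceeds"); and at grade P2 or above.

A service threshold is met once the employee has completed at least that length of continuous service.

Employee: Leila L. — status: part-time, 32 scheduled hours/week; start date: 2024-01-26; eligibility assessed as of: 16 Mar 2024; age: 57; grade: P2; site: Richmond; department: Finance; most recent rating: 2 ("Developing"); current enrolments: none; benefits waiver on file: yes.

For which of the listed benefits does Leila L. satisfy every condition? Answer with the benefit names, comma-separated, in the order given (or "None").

Service from 2024-01-26 to 16 Mar 2024: 50 days.
Charitable Gift Match — benefits waiver on file ✓; dept Finance ✗ → not eligible.
Spot Bonus Program — status part-time ✗ (requires temporary) → not eligible.
AD&D Coverage — status part-time ✓ (not excluded); service 50 days < 9 months (≈270 days) ✗ → not eligible.
Supplemental Life Insurance — status part-time ✓ (not excluded); benefits waiver on file ✓; 32 hrs/wk < 35 ✗ → not eligible.
Annual Bonus Plan — status part-time ✓; service 50 days ≥ 30 days ✓; grade P2 < P3 ✗ → not eligible.
Stock Option Plan — status part-time ✓; service 50 days < 5 years (≈1825 days) ✗ → not eligible.
Floating Holidays — status part-time ✓ (not excluded); benefits waiver on file ✓; age 57 ≥ 18 ✓ → eligible.
Phone Allowance — status part-time ✓; benefits waiver on file ✓; age 57 ≥ 18 ✓; rating 2 < 4 ✗ → not eligible.

Floating Holidays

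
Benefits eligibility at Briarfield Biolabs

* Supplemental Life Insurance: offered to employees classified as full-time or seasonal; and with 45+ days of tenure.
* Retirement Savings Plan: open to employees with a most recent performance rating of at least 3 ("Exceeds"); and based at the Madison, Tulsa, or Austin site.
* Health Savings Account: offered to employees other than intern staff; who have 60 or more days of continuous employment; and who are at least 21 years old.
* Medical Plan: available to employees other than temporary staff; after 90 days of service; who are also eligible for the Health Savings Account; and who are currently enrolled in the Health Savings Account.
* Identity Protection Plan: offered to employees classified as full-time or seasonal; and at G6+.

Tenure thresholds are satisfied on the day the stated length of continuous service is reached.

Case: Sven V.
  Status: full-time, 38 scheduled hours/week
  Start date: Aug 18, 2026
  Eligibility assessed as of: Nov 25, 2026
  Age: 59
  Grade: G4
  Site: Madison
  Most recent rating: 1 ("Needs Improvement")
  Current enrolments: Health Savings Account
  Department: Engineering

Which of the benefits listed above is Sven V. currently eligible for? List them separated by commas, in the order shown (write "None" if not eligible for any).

Supplemental Life Insurance, Health Savings Account, Medical Plan

Service from Aug 18, 2026 to Nov 25, 2026: 99 days.
Supplemental Life Insurance — status full-time ✓; service 99 days ≥ 45 days ✓ → eligible.
Retirement Savings Plan — rating 1 < 3 ✗ → not eligible.
Health Savings Account — status full-time ✓ (not excluded); service 99 days ≥ 60 days ✓; age 59 ≥ 21 ✓ → eligible.
Medical Plan — status full-time ✓ (not excluded); service 99 days ≥ 90 days ✓; eligible for Health Savings Account ✓; enrolled in Health Savings Account ✓ → eligible.
Identity Protection Plan — status full-time ✓; grade G4 < G6 ✗ → not eligible.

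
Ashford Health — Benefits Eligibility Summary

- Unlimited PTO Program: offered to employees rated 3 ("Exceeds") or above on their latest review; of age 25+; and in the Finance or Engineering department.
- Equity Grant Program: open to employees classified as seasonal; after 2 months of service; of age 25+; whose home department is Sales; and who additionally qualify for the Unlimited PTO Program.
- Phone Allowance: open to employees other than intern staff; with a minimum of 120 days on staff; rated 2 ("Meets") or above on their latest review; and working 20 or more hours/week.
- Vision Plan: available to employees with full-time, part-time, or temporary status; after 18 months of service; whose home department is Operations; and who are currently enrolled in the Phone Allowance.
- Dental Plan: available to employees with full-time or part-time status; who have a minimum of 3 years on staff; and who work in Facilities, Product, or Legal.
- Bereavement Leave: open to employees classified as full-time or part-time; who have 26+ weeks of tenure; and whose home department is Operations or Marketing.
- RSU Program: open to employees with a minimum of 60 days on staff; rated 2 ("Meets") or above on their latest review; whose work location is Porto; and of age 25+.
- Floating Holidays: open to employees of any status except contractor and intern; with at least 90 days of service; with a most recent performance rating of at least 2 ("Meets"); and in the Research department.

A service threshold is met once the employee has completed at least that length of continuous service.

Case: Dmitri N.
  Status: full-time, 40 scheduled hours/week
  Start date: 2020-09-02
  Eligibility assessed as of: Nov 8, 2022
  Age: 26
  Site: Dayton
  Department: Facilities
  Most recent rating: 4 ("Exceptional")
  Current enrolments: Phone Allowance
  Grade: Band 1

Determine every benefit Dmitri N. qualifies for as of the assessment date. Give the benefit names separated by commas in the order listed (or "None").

Phone Allowance

Service from 2020-09-02 to Nov 8, 2022: 797 days.
Unlimited PTO Program — rating 4 ≥ 3 ✓; age 26 ≥ 25 ✓; dept Facilities ✗ → not eligible.
Equity Grant Program — status full-time ✗ (requires seasonal) → not eligible.
Phone Allowance — status full-time ✓ (not excluded); service 797 days ≥ 120 days ✓; rating 4 ≥ 2 ✓; 40 hrs/wk ≥ 20 ✓ → eligible.
Vision Plan — status full-time ✓; service 797 days ≥ 18 months (≈540 days) ✓; dept Facilities ✗ → not eligible.
Dental Plan — status full-time ✓; service 797 days < 3 years (≈1095 days) ✗ → not eligible.
Bereavement Leave — status full-time ✓; service 797 days ≥ 26 weeks (≈182 days) ✓; dept Facilities ✗ → not eligible.
RSU Program — service 797 days ≥ 60 days ✓; rating 4 ≥ 2 ✓; site Dayton ✗ (not Porto) → not eligible.
Floating Holidays — status full-time ✓ (not excluded); service 797 days ≥ 90 days ✓; rating 4 ≥ 2 ✓; dept Facilities ✗ → not eligible.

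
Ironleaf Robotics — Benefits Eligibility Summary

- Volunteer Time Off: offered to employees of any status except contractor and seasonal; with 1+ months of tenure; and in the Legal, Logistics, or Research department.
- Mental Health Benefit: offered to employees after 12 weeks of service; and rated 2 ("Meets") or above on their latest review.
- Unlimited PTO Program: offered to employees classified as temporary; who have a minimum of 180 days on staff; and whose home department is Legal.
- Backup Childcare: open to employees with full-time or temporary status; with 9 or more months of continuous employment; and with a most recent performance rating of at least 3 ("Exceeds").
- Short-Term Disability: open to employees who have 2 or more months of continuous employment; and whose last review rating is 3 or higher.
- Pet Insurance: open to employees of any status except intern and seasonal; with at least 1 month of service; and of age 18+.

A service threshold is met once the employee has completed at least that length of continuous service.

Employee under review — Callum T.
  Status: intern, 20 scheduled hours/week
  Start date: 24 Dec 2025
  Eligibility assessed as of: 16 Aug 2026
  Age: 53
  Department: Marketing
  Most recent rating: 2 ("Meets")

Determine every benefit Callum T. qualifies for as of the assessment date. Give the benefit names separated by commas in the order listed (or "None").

Service from 24 Dec 2025 to 16 Aug 2026: 235 days.
Volunteer Time Off — status intern ✓ (not excluded); service 235 days ≥ 1 month (≈30 days) ✓; dept Marketing ✗ → not eligible.
Mental Health Benefit — service 235 days ≥ 12 weeks (≈84 days) ✓; rating 2 ≥ 2 ✓ → eligible.
Unlimited PTO Program — status intern ✗ (requires temporary) → not eligible.
Backup Childcare — status intern ✗ (requires full-time or temporary) → not eligible.
Short-Term Disability — service 235 days ≥ 2 months (≈60 days) ✓; rating 2 < 3 ✗ → not eligible.
Pet Insurance — status intern ✗ (excluded) → not eligible.

Mental Health Benefit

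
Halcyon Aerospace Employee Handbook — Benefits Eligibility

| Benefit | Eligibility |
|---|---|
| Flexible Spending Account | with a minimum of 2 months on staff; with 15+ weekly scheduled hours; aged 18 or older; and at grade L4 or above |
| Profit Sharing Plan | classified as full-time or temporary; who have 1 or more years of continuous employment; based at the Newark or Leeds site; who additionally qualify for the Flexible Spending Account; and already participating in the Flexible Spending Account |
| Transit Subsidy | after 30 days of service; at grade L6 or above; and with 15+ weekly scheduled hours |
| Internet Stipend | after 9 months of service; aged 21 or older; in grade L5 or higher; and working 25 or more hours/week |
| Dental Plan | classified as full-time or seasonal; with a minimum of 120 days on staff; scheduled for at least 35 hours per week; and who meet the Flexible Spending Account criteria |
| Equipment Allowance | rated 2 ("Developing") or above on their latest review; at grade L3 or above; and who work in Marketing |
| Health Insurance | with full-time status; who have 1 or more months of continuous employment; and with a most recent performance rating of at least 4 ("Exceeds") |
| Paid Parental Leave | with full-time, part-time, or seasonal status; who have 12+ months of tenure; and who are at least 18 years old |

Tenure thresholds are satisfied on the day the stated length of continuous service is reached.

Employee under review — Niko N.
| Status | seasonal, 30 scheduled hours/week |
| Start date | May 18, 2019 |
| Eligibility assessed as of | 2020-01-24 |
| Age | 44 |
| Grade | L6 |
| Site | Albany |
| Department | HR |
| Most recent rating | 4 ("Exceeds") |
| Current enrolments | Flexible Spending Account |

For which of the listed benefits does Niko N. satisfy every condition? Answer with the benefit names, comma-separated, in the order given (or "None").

Flexible Spending Account, Transit Subsidy

Service from May 18, 2019 to 2020-01-24: 251 days.
Flexible Spending Account — service 251 days ≥ 2 months (≈60 days) ✓; 30 hrs/wk ≥ 15 ✓; age 44 ≥ 18 ✓; grade L6 ≥ L4 ✓ → eligible.
Profit Sharing Plan — status seasonal ✗ (requires full-time or temporary) → not eligible.
Transit Subsidy — service 251 days ≥ 30 days ✓; grade L6 ≥ L6 ✓; 30 hrs/wk ≥ 15 ✓ → eligible.
Internet Stipend — service 251 days < 9 months (≈270 days) ✗ → not eligible.
Dental Plan — status seasonal ✓; service 251 days ≥ 120 days ✓; 30 hrs/wk < 35 ✗ → not eligible.
Equipment Allowance — rating 4 ≥ 2 ✓; grade L6 ≥ L3 ✓; dept HR ✗ → not eligible.
Health Insurance — status seasonal ✗ (requires full-time) → not eligible.
Paid Parental Leave — status seasonal ✓; service 251 days < 12 months (≈360 days) ✗ → not eligible.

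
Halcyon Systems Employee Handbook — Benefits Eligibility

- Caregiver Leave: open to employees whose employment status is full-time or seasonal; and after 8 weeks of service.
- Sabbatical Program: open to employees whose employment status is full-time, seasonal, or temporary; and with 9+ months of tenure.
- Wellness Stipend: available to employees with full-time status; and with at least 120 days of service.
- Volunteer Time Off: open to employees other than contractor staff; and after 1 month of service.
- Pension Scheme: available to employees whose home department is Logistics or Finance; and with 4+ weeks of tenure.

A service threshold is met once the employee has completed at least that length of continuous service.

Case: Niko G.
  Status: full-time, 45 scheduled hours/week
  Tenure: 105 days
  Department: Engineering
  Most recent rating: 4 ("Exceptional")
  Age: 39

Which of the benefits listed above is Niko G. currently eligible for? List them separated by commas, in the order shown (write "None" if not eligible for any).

Caregiver Leave, Volunteer Time Off

Caregiver Leave — status full-time ✓; service 105 days ≥ 8 weeks (≈56 days) ✓ → eligible.
Sabbatical Program — status full-time ✓; service 105 days < 9 months (≈270 days) ✗ → not eligible.
Wellness Stipend — status full-time ✓; service 105 days < 120 days ✗ → not eligible.
Volunteer Time Off — status full-time ✓ (not excluded); service 105 days ≥ 1 month (≈30 days) ✓ → eligible.
Pension Scheme — dept Engineering ✗ → not eligible.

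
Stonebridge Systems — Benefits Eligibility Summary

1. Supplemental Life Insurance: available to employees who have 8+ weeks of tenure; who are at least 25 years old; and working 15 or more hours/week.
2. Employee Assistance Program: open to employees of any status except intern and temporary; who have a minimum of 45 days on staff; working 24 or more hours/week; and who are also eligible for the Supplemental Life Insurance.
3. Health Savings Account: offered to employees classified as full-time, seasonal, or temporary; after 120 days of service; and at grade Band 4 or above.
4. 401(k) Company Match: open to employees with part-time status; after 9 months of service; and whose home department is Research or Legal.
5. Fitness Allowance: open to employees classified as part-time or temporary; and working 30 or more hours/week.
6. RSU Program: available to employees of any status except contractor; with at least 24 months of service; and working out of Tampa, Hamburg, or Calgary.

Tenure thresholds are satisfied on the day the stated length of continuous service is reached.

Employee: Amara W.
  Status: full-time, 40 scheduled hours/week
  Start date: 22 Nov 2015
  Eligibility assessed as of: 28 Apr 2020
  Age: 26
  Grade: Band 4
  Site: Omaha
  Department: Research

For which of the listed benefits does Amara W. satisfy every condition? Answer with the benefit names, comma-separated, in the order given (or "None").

Supplemental Life Insurance, Employee Assistance Program, Health Savings Account

Service from 22 Nov 2015 to 28 Apr 2020: 1619 days.
Supplemental Life Insurance — service 1619 days ≥ 8 weeks (≈56 days) ✓; age 26 ≥ 25 ✓; 40 hrs/wk ≥ 15 ✓ → eligible.
Employee Assistance Program — status full-time ✓ (not excluded); service 1619 days ≥ 45 days ✓; 40 hrs/wk ≥ 24 ✓; eligible for Supplemental Life Insurance ✓ → eligible.
Health Savings Account — status full-time ✓; service 1619 days ≥ 120 days ✓; grade Band 4 ≥ Band 4 ✓ → eligible.
401(k) Company Match — status full-time ✗ (requires part-time) → not eligible.
Fitness Allowance — status full-time ✗ (requires part-time or temporary) → not eligible.
RSU Program — status full-time ✓ (not excluded); service 1619 days ≥ 24 months (≈720 days) ✓; site Omaha ✗ (not Tampa, Hamburg, or Calgary) → not eligible.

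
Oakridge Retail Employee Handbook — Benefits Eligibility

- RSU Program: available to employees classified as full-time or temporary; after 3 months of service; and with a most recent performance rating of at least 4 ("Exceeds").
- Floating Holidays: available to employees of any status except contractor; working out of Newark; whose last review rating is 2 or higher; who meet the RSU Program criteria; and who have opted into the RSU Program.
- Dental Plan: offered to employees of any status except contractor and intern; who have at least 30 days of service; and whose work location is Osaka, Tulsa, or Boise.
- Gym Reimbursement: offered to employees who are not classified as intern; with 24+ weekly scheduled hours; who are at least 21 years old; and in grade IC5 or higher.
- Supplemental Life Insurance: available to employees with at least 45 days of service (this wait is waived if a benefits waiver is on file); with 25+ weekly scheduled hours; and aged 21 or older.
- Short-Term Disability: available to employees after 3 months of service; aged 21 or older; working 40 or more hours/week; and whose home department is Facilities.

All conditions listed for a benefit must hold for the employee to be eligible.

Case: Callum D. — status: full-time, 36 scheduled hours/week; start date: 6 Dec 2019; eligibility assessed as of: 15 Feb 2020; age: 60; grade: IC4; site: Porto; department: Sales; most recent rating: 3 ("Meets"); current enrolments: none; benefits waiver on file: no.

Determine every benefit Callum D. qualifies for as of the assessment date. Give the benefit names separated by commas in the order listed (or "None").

Service from 6 Dec 2019 to 15 Feb 2020: 71 days.
RSU Program — status full-time ✓; service 71 days < 3 months (≈90 days) ✗ → not eligible.
Floating Holidays — status full-time ✓ (not excluded); site Porto ✗ (not Newark) → not eligible.
Dental Plan — status full-time ✓ (not excluded); service 71 days ≥ 30 days ✓; site Porto ✗ (not Osaka, Tulsa, or Boise) → not eligible.
Gym Reimbursement — status full-time ✓ (not excluded); 36 hrs/wk ≥ 24 ✓; age 60 ≥ 21 ✓; grade IC4 < IC5 ✗ → not eligible.
Supplemental Life Insurance — no waiver, service 71 days ≥ 45 days ✓; 36 hrs/wk ≥ 25 ✓; age 60 ≥ 21 ✓ → eligible.
Short-Term Disability — service 71 days < 3 months (≈90 days) ✗ → not eligible.

Supplemental Life Insurance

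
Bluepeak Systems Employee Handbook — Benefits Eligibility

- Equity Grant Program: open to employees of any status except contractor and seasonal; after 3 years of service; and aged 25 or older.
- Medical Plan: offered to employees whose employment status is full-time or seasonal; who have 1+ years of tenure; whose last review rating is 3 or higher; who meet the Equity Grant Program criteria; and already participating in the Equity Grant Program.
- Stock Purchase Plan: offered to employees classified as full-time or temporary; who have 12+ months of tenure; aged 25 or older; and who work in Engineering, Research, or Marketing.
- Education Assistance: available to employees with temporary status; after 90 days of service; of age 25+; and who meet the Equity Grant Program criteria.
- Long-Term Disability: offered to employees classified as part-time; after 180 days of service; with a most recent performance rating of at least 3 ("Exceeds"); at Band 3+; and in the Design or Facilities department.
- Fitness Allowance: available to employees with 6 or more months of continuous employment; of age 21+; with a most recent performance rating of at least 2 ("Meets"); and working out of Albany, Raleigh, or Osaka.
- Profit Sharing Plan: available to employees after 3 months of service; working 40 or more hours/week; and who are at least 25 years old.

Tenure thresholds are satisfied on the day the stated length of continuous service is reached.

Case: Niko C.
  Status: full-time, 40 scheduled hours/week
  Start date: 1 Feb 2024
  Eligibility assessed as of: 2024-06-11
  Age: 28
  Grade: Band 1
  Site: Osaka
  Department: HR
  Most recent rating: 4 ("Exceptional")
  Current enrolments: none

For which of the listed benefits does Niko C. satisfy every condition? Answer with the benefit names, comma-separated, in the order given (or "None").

Profit Sharing Plan

Service from 1 Feb 2024 to 2024-06-11: 131 days.
Equity Grant Program — status full-time ✓ (not excluded); service 131 days < 3 years (≈1095 days) ✗ → not eligible.
Medical Plan — status full-time ✓; service 131 days < 1 year (≈365 days) ✗ → not eligible.
Stock Purchase Plan — status full-time ✓; service 131 days < 12 months (≈360 days) ✗ → not eligible.
Education Assistance — status full-time ✗ (requires temporary) → not eligible.
Long-Term Disability — status full-time ✗ (requires part-time) → not eligible.
Fitness Allowance — service 131 days < 6 months (≈180 days) ✗ → not eligible.
Profit Sharing Plan — service 131 days ≥ 3 months (≈90 days) ✓; 40 hrs/wk ≥ 40 ✓; age 28 ≥ 25 ✓ → eligible.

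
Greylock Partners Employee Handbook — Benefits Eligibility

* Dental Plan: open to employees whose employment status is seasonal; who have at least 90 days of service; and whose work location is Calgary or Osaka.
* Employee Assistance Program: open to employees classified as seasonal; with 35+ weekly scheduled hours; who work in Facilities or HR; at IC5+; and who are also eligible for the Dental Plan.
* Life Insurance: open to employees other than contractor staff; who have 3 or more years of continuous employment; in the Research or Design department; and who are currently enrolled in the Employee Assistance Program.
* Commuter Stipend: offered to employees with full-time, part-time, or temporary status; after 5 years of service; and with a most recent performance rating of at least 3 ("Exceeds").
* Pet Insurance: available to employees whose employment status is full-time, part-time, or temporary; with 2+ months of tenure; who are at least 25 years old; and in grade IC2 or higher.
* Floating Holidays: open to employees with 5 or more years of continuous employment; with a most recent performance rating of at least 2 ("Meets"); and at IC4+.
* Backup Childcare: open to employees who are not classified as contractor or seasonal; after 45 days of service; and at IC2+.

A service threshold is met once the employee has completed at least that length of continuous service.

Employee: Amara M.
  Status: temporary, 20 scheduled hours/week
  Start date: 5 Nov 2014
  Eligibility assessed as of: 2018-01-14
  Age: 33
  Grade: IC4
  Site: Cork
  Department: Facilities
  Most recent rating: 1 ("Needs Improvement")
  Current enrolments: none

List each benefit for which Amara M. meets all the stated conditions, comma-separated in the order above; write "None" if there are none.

Pet Insurance, Backup Childcare

Service from 5 Nov 2014 to 2018-01-14: 1166 days.
Dental Plan — status temporary ✗ (requires seasonal) → not eligible.
Employee Assistance Program — status temporary ✗ (requires seasonal) → not eligible.
Life Insurance — status temporary ✓ (not excluded); service 1166 days ≥ 3 years (≈1095 days) ✓; dept Facilities ✗ → not eligible.
Commuter Stipend — status temporary ✓; service 1166 days < 5 years (≈1825 days) ✗ → not eligible.
Pet Insurance — status temporary ✓; service 1166 days ≥ 2 months (≈60 days) ✓; age 33 ≥ 25 ✓; grade IC4 ≥ IC2 ✓ → eligible.
Floating Holidays — service 1166 days < 5 years (≈1825 days) ✗ → not eligible.
Backup Childcare — status temporary ✓ (not excluded); service 1166 days ≥ 45 days ✓; grade IC4 ≥ IC2 ✓ → eligible.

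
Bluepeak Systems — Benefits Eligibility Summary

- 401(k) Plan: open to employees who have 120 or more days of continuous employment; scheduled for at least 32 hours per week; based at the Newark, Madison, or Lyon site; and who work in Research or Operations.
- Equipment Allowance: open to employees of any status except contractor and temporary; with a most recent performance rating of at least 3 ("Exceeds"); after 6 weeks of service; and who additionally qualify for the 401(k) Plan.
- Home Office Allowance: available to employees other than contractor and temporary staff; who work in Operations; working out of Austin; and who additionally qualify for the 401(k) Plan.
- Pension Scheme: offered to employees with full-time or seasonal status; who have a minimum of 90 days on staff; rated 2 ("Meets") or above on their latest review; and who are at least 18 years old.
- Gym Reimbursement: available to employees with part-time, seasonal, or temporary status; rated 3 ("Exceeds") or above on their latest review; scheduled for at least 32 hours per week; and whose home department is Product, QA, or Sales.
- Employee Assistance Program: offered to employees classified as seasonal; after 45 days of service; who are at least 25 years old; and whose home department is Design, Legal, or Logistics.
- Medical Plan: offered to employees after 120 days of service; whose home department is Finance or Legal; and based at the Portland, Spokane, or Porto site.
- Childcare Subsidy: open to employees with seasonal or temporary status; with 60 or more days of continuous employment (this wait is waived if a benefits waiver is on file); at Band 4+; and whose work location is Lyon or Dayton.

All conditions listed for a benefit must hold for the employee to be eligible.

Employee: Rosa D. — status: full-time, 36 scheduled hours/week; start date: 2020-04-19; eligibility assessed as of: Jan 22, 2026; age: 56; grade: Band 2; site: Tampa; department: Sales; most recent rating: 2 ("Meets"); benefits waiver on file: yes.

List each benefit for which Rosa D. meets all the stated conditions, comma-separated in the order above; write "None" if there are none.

Service from 2020-04-19 to Jan 22, 2026: 2104 days.
401(k) Plan — service 2104 days ≥ 120 days ✓; 36 hrs/wk ≥ 32 ✓; site Tampa ✗ (not Newark, Madison, or Lyon) → not eligible.
Equipment Allowance — status full-time ✓ (not excluded); rating 2 < 3 ✗ → not eligible.
Home Office Allowance — status full-time ✓ (not excluded); dept Sales ✗ → not eligible.
Pension Scheme — status full-time ✓; service 2104 days ≥ 90 days ✓; rating 2 ≥ 2 ✓; age 56 ≥ 18 ✓ → eligible.
Gym Reimbursement — status full-time ✗ (requires part-time, seasonal, or temporary) → not eligible.
Employee Assistance Program — status full-time ✗ (requires seasonal) → not eligible.
Medical Plan — service 2104 days ≥ 120 days ✓; dept Sales ✗ → not eligible.
Childcare Subsidy — status full-time ✗ (requires seasonal or temporary) → not eligible.

Pension Scheme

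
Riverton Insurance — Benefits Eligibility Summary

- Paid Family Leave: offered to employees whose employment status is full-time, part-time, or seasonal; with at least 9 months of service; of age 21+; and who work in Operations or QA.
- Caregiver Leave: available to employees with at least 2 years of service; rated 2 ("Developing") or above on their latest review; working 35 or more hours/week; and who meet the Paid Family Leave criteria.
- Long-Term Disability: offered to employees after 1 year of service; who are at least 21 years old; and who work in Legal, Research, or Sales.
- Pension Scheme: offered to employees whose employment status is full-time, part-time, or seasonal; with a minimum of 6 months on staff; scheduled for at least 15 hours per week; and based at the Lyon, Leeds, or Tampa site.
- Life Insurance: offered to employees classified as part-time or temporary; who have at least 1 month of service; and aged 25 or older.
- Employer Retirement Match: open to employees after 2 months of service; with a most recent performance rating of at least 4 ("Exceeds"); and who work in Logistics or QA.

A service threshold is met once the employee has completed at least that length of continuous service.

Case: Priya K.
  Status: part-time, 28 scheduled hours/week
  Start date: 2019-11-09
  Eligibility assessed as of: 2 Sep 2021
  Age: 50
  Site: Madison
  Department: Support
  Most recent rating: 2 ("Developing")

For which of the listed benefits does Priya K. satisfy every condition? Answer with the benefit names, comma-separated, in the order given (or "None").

Service from 2019-11-09 to 2 Sep 2021: 663 days.
Paid Family Leave — status part-time ✓; service 663 days ≥ 9 months (≈270 days) ✓; age 50 ≥ 21 ✓; dept Support ✗ → not eligible.
Caregiver Leave — service 663 days < 2 years (≈730 days) ✗ → not eligible.
Long-Term Disability — service 663 days ≥ 1 year (≈365 days) ✓; age 50 ≥ 21 ✓; dept Support ✗ → not eligible.
Pension Scheme — status part-time ✓; service 663 days ≥ 6 months (≈180 days) ✓; 28 hrs/wk ≥ 15 ✓; site Madison ✗ (not Lyon, Leeds, or Tampa) → not eligible.
Life Insurance — status part-time ✓; service 663 days ≥ 1 month (≈30 days) ✓; age 50 ≥ 25 ✓ → eligible.
Employer Retirement Match — service 663 days ≥ 2 months (≈60 days) ✓; rating 2 < 4 ✗ → not eligible.

Life Insurance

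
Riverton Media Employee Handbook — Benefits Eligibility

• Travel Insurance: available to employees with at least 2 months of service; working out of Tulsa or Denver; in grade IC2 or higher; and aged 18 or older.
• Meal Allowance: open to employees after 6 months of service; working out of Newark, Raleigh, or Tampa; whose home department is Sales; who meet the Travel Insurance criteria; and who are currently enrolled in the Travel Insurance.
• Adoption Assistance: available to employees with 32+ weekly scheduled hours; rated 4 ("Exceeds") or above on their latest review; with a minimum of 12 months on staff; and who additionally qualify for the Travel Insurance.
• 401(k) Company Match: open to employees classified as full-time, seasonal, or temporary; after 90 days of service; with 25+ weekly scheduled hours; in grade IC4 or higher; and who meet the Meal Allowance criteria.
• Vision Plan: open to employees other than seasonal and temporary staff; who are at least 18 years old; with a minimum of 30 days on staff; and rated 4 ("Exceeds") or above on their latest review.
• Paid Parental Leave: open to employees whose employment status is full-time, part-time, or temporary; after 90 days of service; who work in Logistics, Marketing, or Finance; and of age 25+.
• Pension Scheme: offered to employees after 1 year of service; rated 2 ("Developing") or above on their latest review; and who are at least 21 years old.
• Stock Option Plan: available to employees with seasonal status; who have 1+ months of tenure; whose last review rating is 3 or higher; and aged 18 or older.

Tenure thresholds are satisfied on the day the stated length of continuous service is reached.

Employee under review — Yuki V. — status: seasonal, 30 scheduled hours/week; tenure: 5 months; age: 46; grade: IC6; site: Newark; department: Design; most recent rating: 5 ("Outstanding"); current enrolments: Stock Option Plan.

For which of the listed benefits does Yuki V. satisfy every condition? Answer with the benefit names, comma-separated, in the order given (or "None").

Stock Option Plan

Travel Insurance — service 5 months ≥ 2 months ✓; site Newark ✗ (not Tulsa or Denver) → not eligible.
Meal Allowance — service 5 months < 6 months ✗ → not eligible.
Adoption Assistance — 30 hrs/wk < 32 ✗ → not eligible.
401(k) Company Match — status seasonal ✓; service 5 months ≥ 90 days ✓; 30 hrs/wk ≥ 25 ✓; grade IC6 ≥ IC4 ✓; not eligible for Meal Allowance ✗ → not eligible.
Vision Plan — status seasonal ✗ (excluded) → not eligible.
Paid Parental Leave — status seasonal ✗ (requires full-time, part-time, or temporary) → not eligible.
Pension Scheme — service 5 months < 1 year (≈365 days) ✗ → not eligible.
Stock Option Plan — status seasonal ✓; service 5 months ≥ 1 month ✓; rating 5 ≥ 3 ✓; age 46 ≥ 18 ✓ → eligible.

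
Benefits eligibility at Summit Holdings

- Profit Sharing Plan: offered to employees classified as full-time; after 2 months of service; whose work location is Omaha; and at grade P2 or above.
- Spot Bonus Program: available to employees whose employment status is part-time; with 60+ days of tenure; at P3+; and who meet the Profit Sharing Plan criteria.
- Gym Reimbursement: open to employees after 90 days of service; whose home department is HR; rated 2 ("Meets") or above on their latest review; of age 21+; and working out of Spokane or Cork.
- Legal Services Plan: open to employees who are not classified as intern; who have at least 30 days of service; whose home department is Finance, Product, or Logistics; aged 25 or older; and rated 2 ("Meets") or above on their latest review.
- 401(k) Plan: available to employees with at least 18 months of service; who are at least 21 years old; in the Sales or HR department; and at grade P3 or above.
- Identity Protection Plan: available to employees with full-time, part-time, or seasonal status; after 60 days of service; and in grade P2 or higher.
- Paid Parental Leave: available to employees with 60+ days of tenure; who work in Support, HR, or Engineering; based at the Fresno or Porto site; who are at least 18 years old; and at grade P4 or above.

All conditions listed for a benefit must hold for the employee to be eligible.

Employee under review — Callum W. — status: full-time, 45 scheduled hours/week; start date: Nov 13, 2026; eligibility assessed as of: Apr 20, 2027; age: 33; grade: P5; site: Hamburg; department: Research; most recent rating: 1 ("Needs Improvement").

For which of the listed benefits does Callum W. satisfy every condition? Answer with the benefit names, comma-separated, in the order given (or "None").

Service from Nov 13, 2026 to Apr 20, 2027: 158 days.
Profit Sharing Plan — status full-time ✓; service 158 days ≥ 2 months (≈60 days) ✓; site Hamburg ✗ (not Omaha) → not eligible.
Spot Bonus Program — status full-time ✗ (requires part-time) → not eligible.
Gym Reimbursement — service 158 days ≥ 90 days ✓; dept Research ✗ → not eligible.
Legal Services Plan — status full-time ✓ (not excluded); service 158 days ≥ 30 days ✓; dept Research ✗ → not eligible.
401(k) Plan — service 158 days < 18 months (≈540 days) ✗ → not eligible.
Identity Protection Plan — status full-time ✓; service 158 days ≥ 60 days ✓; grade P5 ≥ P2 ✓ → eligible.
Paid Parental Leave — service 158 days ≥ 60 days ✓; dept Research ✗ → not eligible.

Identity Protection Plan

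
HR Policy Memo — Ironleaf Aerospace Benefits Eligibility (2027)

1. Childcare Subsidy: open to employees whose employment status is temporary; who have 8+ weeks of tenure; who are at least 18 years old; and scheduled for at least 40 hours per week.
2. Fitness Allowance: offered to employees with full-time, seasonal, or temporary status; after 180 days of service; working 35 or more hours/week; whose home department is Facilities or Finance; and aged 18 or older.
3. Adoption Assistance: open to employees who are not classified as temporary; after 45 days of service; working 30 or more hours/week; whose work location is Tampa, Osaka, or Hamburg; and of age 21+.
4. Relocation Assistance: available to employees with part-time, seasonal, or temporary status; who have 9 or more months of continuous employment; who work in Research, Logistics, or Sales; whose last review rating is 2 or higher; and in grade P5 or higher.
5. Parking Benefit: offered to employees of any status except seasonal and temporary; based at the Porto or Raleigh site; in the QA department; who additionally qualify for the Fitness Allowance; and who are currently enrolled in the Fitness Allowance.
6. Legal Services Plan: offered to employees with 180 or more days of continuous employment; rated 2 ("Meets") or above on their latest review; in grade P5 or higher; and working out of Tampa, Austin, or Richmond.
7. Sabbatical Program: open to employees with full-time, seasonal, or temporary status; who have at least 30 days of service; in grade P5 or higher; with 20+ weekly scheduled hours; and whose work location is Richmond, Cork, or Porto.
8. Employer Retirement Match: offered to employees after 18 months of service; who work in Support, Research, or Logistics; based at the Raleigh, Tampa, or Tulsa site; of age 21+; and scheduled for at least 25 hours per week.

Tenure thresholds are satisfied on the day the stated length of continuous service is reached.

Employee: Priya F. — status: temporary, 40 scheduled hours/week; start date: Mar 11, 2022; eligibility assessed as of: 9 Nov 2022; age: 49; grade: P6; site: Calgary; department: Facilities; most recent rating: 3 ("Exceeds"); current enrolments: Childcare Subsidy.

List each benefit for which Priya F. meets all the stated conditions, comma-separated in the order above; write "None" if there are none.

Childcare Subsidy, Fitness Allowance

Service from Mar 11, 2022 to 9 Nov 2022: 243 days.
Childcare Subsidy — status temporary ✓; service 243 days ≥ 8 weeks (≈56 days) ✓; age 49 ≥ 18 ✓; 40 hrs/wk ≥ 40 ✓ → eligible.
Fitness Allowance — status temporary ✓; service 243 days ≥ 180 days ✓; 40 hrs/wk ≥ 35 ✓; dept Facilities ✓; age 49 ≥ 18 ✓ → eligible.
Adoption Assistance — status temporary ✗ (excluded) → not eligible.
Relocation Assistance — status temporary ✓; service 243 days < 9 months (≈270 days) ✗ → not eligible.
Parking Benefit — status temporary ✗ (excluded) → not eligible.
Legal Services Plan — service 243 days ≥ 180 days ✓; rating 3 ≥ 2 ✓; grade P6 ≥ P5 ✓; site Calgary ✗ (not Tampa, Austin, or Richmond) → not eligible.
Sabbatical Program — status temporary ✓; service 243 days ≥ 30 days ✓; grade P6 ≥ P5 ✓; 40 hrs/wk ≥ 20 ✓; site Calgary ✗ (not Richmond, Cork, or Porto) → not eligible.
Employer Retirement Match — service 243 days < 18 months (≈540 days) ✗ → not eligible.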